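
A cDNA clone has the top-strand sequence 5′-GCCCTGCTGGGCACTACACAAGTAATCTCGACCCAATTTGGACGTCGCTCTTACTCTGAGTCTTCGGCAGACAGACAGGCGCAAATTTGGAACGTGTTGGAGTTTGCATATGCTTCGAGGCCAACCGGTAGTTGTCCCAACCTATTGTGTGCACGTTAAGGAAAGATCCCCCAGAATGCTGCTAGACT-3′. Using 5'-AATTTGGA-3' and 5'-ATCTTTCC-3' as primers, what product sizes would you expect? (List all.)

The forward primer AATTTGGA matches the top strand at positions 35–42, 84–91.
The reverse primer's reverse complement is GGAAAGAT, matching at positions 160–167.
Each forward site pairs with the reverse site to give a product ending at position 167: sizes 133, 84 bp.

133 bp, 84 bp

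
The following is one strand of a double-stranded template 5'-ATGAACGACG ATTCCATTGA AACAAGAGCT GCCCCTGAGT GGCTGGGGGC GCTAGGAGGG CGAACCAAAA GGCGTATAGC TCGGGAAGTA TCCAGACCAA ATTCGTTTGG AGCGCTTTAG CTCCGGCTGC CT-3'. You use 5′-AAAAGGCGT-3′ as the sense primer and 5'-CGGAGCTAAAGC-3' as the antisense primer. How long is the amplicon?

59 bp

Scanning the template, AAAAGGCGT occurs at positions 67–75; this primer anneals to the bottom strand there with its 3' end pointing downstream.
The reverse primer's reverse complement is GCTTTAGCTCCG, which matches the template at positions 114–125.
Product length = (reverse-primer end) − (forward-primer start) + 1 = 125 − 67 + 1 = 59 bp.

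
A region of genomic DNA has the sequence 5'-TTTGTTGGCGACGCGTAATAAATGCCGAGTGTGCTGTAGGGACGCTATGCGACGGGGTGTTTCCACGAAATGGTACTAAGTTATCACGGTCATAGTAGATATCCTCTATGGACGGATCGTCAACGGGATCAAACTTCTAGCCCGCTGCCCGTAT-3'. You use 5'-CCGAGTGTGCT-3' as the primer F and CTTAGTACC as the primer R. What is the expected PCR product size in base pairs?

Scanning the template, CCGAGTGTGCT occurs at positions 25–35; this primer anneals to the bottom strand there with its 3' end pointing downstream.
The reverse primer's reverse complement is GGTACTAAG, which matches the template at positions 72–80.
Amplicon spans positions 25–80: 56 bp.

56 bp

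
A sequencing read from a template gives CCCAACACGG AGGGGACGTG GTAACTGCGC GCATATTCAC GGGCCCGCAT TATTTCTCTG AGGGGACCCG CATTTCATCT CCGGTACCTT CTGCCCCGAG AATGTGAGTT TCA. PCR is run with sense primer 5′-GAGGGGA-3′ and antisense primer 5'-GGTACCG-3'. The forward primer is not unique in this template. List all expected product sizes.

The forward primer GAGGGGA matches the top strand at positions 10–16, 60–66.
The reverse primer's reverse complement is CGGTACC, matching at positions 82–88.
Each forward site pairs with the reverse site to give a product ending at position 88: sizes 79, 29 bp.

79 bp, 29 bp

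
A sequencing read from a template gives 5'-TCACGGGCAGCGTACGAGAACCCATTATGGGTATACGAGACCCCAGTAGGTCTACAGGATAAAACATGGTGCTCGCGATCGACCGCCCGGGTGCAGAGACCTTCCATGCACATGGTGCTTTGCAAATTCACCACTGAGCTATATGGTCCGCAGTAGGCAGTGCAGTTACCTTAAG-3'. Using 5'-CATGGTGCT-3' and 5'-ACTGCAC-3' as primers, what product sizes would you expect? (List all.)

102 bp, 56 bp

The forward primer CATGGTGCT matches the top strand at positions 65–73, 111–119.
The reverse primer's reverse complement is GTGCAGT, matching at positions 160–166.
Each forward site pairs with the reverse site to give a product ending at position 166: sizes 102, 56 bp.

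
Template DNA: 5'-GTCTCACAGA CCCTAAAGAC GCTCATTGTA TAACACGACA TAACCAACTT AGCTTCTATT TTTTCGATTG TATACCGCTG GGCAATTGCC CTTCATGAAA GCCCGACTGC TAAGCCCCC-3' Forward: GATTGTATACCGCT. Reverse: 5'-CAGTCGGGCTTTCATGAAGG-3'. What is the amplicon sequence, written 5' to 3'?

5'-GATTGTATACCGCTGGGCAATTGCCCTTCATGAAAGCCCGACTG-3'

Scanning the template, GATTGTATACCGCT occurs at positions 66–79; this primer anneals to the bottom strand there with its 3' end pointing downstream.
The reverse primer's reverse complement is CCTTCATGAAAGCCCGACTG, which matches the template at positions 90–109.
The product is the template from position 66 through 109 (44 bp).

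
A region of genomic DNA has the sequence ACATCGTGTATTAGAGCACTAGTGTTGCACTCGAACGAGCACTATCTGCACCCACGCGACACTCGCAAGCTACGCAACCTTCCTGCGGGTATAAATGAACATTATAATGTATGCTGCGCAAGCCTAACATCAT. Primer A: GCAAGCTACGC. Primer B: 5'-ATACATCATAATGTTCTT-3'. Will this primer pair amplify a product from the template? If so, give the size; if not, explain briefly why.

No product — primer B has no binding site in the template.

Primer B (ATACATCATAATGTTCTT) does not match the top strand, and its reverse complement AAGAACATTATGATGTAT does not match either.
With no annealing site for primer B, no amplification occurs.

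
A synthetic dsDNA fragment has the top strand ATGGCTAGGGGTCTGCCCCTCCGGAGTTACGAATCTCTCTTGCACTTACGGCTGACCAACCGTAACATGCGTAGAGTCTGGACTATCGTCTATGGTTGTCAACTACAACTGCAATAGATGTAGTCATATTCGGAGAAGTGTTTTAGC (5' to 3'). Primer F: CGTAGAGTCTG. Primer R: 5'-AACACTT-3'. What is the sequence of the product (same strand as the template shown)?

5'-CGTAGAGTCTGGACTATCGTCTATGGTTGTCAACTACAACTGCAATAGATGTAGTCATATTCGGAGAAGTGTT-3'

The forward primer matches the template at positions 70–80.
The reverse primer's reverse complement is AAGTGTT, which matches the template at positions 136–142.
The product is the template from position 70 through 142 (73 bp).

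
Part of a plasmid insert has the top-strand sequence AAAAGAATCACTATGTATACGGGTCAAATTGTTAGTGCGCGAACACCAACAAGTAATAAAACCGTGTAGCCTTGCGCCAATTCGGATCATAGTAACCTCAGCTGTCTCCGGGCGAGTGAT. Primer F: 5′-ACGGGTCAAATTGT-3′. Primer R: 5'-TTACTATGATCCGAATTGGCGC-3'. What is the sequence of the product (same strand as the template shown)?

5'-ACGGGTCAAATTGTTAGTGCGCGAACACCAACAAGTAATAAAACCGTGTAGCCTTGCGCCAATTCGGATCATAGTAA-3'

Scanning the template, ACGGGTCAAATTGT occurs at positions 19–32; this primer anneals to the bottom strand there with its 3' end pointing downstream.
Taking the reverse complement of TTACTATGATCCGAATTGGCGC gives GCGCCAATTCGGATCATAGTAA, found at positions 74–95 on the template; the primer anneals here to the top strand with its 3' end pointing upstream.
The product is the template from position 19 through 95 (77 bp).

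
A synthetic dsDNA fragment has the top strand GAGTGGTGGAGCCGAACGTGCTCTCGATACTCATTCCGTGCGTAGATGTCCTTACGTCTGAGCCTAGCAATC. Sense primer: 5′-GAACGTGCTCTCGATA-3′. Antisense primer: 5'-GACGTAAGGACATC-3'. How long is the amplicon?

Forward primer GAACGTGCTCTCGATA is found on the top strand at positions 14–29.
Reverse complement of the reverse primer: GATGTCCTTACGTC. This occurs on the top strand at positions 45–58.
Amplicon spans positions 14–58: 45 bp.

45 bp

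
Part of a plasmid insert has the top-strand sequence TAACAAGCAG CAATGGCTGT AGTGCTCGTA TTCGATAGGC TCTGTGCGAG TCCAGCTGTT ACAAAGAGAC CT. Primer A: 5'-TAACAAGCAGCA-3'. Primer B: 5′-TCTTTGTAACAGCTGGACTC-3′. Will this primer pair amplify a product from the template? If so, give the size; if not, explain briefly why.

Primer A (TAACAAGCAGCA) matches the top strand at positions 1–12; it acts as a forward primer.
Primer B's reverse complement is GAGTCCAGCTGTTACAAAGA, matching the top strand at positions 48–67; it acts as a reverse primer.
The 3' ends face each other across positions 1–67, giving a 67 bp product.

Yes — a 67 bp product.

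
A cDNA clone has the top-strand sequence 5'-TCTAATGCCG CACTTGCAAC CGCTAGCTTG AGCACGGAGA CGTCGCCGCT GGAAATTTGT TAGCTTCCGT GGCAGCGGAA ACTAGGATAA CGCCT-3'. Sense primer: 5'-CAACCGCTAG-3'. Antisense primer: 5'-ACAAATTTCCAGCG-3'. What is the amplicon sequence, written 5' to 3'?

5'-CAACCGCTAGCTTGAGCACGGAGACGTCGCCGCTGGAAATTTGT-3'

Scanning the template, CAACCGCTAG occurs at positions 17–26; this primer anneals to the bottom strand there with its 3' end pointing downstream.
Taking the reverse complement of ACAAATTTCCAGCG gives CGCTGGAAATTTGT, found at positions 47–60 on the template; the primer anneals here to the top strand with its 3' end pointing upstream.
The product is the template from position 17 through 60 (44 bp).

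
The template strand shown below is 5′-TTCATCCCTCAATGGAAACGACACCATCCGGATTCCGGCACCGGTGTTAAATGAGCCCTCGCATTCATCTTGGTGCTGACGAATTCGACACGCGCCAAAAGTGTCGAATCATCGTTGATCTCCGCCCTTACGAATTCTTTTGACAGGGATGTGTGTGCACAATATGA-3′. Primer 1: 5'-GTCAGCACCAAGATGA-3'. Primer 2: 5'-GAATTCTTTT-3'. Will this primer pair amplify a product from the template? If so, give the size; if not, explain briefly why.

No product — the primers' 3' ends point away from each other.

Primer 1 (GTCAGCACCAAGATGA) has reverse complement TCATCTTGGTGCTGAC, which matches the top strand at positions 65–80; primer 1 anneals to the top strand there with its 3' end pointing upstream toward position 65.
Primer 2 (GAATTCTTTT) matches the top strand directly at positions 132–141; it anneals to the bottom strand with its 3' end pointing downstream toward position 141.
The 3' ends diverge (primer 1 extends toward position 1, primer 2 toward position 167), so the primers never converge on a shared product.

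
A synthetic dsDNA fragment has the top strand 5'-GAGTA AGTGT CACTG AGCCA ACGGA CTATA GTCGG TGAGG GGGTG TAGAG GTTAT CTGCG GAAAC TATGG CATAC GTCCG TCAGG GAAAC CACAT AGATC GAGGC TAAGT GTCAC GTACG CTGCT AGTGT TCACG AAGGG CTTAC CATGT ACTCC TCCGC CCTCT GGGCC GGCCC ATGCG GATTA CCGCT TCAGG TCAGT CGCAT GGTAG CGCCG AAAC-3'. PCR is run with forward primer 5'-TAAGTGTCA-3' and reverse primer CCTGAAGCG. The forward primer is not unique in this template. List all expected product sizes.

192 bp, 90 bp

The forward primer TAAGTGTCA matches the top strand at positions 4–12, 106–114.
The reverse primer's reverse complement is CGCTTCAGG, matching at positions 187–195.
Each forward site pairs with the reverse site to give a product ending at position 195: sizes 192, 90 bp.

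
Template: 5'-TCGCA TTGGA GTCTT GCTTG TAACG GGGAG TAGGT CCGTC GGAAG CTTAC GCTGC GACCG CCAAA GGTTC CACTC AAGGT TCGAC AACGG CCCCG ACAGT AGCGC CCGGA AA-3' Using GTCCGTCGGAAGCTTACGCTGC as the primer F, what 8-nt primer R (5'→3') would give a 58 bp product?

5'-GCCGTTGT-3'

The forward primer binds at positions 34–55, so a 58 bp product ends at position 34 + 58 − 1 = 91.
The reverse primer anneals to the top strand over positions 84–91, i.e. to ACAACGGC.
Its sequence written 5'→3' is the reverse complement: GCCGTTGT.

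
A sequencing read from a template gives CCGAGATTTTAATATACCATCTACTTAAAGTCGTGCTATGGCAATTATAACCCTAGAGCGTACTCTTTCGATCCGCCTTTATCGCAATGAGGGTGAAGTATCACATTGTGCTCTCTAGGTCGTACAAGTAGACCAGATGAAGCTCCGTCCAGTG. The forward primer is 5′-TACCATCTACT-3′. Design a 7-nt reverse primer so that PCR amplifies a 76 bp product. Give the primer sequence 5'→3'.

The forward primer binds at positions 15–25, so a 76 bp product ends at position 15 + 76 − 1 = 90.
The reverse primer anneals to the top strand over positions 84–90, i.e. to GCAATGA.
Its sequence written 5'→3' is the reverse complement: TCATTGC.

5'-TCATTGC-3'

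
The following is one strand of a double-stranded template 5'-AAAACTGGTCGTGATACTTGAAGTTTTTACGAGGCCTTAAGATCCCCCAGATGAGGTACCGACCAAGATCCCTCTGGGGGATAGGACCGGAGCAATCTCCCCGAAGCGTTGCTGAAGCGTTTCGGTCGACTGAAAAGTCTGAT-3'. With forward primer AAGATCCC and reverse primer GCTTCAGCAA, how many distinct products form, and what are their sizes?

Two products: 80 bp, 54 bp

The forward primer AAGATCCC matches the top strand at positions 39–46, 65–72.
The reverse primer's reverse complement is TTGCTGAAGC, matching at positions 109–118.
Each forward site pairs with the reverse site to give a product ending at position 118: sizes 80, 54 bp.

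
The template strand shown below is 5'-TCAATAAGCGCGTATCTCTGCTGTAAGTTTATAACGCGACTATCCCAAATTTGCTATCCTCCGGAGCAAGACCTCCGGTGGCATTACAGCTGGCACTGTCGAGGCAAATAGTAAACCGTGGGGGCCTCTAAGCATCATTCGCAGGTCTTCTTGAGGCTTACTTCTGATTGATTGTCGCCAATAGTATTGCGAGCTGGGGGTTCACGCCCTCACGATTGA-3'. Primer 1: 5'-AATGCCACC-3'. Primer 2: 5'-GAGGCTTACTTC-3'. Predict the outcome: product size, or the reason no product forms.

No product — the primers' 3' ends point away from each other.

Primer 1 (AATGCCACC) has reverse complement GGTGGCATT, which matches the top strand at positions 77–85; primer 1 anneals to the top strand there with its 3' end pointing upstream toward position 77.
Primer 2 (GAGGCTTACTTC) matches the top strand directly at positions 153–164; it anneals to the bottom strand with its 3' end pointing downstream toward position 164.
The 3' ends diverge (primer 1 extends toward position 1, primer 2 toward position 219), so the primers never converge on a shared product.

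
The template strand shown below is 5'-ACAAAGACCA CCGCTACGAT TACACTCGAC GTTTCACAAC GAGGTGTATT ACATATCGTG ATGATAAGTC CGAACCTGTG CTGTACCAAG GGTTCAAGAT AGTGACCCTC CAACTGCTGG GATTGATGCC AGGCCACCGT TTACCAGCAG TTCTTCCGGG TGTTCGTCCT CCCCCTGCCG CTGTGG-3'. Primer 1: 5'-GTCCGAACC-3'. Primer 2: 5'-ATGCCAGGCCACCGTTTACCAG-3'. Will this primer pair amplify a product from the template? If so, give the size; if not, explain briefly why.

Primer 1 (GTCCGAACC) matches the top strand at positions 68–76 (3' end points downstream).
Primer 2 (ATGCCAGGCCACCGTTTACCAG) also matches the top strand directly, at positions 126–147 — its reverse complement CTGGTAAACGGTGGCCTGGCAT is not present.
Both primers anneal to the bottom strand with 3' ends pointing the same way, so neither can prime synthesis back toward the other.

No product — both primers anneal to the same strand and extend in the same direction.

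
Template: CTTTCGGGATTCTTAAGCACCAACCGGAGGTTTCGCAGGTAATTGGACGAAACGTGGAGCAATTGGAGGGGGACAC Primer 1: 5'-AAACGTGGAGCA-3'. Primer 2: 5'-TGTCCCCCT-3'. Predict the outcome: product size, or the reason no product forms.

Primer 1 (AAACGTGGAGCA) matches the top strand at positions 50–61; it acts as a forward primer.
Primer 2's reverse complement is AGGGGGACA, matching the top strand at positions 67–75; it acts as a reverse primer.
The 3' ends face each other across positions 50–75, giving a 26 bp product.

Yes — a 26 bp product.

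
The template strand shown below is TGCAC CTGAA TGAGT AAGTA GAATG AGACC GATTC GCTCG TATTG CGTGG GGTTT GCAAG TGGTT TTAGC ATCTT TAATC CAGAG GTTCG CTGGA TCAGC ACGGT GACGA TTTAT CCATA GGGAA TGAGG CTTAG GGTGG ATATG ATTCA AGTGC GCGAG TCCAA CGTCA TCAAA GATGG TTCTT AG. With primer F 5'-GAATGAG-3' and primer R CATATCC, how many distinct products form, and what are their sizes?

Three products: 138 bp, 125 bp, 23 bp

The forward primer GAATGAG matches the top strand at positions 8–14, 21–27, 123–129.
The reverse primer's reverse complement is GGATATG, matching at positions 139–145.
Each forward site pairs with the reverse site to give a product ending at position 145: sizes 138, 125, 23 bp.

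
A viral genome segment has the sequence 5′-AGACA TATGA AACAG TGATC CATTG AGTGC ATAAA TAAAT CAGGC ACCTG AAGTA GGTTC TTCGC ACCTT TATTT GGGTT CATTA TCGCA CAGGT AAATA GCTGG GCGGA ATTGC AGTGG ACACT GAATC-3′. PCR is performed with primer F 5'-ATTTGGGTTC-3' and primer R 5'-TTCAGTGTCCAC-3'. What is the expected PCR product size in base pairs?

57 bp

The forward primer matches the template at positions 72–81.
The reverse primer's reverse complement is GTGGACACTGAA, which matches the template at positions 117–128.
Amplicon spans positions 72–128: 57 bp.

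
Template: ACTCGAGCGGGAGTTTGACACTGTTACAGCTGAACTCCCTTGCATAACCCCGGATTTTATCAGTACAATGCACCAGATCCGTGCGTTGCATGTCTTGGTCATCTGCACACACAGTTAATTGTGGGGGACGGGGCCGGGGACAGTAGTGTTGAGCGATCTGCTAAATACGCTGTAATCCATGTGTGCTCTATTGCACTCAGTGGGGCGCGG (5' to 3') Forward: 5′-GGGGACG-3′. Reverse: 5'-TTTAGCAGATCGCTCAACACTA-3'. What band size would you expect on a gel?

The forward primer matches the template at positions 124–130.
Taking the reverse complement of TTTAGCAGATCGCTCAACACTA gives TAGTGTTGAGCGATCTGCTAAA, found at positions 144–165 on the template; the primer anneals here to the top strand with its 3' end pointing upstream.
Product length = (reverse-primer end) − (forward-primer start) + 1 = 165 − 124 + 1 = 42 bp.

42 bp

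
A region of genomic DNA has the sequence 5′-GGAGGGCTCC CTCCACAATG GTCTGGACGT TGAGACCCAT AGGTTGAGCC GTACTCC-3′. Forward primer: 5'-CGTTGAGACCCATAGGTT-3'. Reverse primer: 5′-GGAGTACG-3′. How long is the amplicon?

30 bp

Forward primer CGTTGAGACCCATAGGTT is found on the top strand at positions 28–45.
Reverse complement of the reverse primer: CGTACTCC. This occurs on the top strand at positions 50–57.
Product length = (reverse-primer end) − (forward-primer start) + 1 = 57 − 28 + 1 = 30 bp.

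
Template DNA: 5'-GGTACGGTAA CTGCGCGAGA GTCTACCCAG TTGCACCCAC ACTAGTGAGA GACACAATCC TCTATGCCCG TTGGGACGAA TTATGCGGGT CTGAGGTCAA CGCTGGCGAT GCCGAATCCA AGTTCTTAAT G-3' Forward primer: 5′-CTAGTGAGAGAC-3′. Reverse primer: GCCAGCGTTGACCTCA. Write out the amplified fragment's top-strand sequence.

Scanning the template, CTAGTGAGAGAC occurs at positions 42–53; this primer anneals to the bottom strand there with its 3' end pointing downstream.
The reverse primer's reverse complement is TGAGGTCAACGCTGGC, which matches the template at positions 92–107.
The product is the template from position 42 through 107 (66 bp).

5'-CTAGTGAGAGACACAATCCTCTATGCCCGTTGGGACGAATTATGCGGGTCTGAGGTCAACGCTGGC-3'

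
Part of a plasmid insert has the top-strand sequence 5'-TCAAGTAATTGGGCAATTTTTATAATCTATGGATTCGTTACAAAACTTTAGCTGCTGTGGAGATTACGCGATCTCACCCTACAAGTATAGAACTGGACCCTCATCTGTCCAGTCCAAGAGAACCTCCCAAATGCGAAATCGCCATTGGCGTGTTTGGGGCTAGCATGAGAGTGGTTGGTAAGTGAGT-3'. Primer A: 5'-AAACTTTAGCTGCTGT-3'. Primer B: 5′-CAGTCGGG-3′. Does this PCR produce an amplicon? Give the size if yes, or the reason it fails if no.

Primer B (CAGTCGGG) does not match the top strand, and its reverse complement CCCGACTG does not match either.
With no annealing site for primer B, no amplification occurs.

No product — primer B has no binding site in the template.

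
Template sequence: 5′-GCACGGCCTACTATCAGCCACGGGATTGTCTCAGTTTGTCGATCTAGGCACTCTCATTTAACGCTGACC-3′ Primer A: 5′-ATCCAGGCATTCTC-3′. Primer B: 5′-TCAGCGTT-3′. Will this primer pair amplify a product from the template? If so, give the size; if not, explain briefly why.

Primer A (ATCCAGGCATTCTC) does not match the top strand, and its reverse complement GAGAATGCCTGGAT does not match either.
With no annealing site for primer A, no amplification occurs.

No product — primer A has no binding site in the template.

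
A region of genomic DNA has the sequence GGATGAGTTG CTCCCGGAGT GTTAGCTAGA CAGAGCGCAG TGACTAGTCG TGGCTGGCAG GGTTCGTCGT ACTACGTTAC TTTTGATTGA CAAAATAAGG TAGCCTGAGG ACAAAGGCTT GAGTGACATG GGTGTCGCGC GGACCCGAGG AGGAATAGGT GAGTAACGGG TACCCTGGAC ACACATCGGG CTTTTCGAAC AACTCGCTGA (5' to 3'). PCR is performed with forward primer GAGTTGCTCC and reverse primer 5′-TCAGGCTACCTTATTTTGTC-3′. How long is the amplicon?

Scanning the template, GAGTTGCTCC occurs at positions 5–14; this primer anneals to the bottom strand there with its 3' end pointing downstream.
Reverse complement of the reverse primer: GACAAAATAAGGTAGCCTGA. This occurs on the top strand at positions 89–108.
Product length = (reverse-primer end) − (forward-primer start) + 1 = 108 − 5 + 1 = 104 bp.

104 bp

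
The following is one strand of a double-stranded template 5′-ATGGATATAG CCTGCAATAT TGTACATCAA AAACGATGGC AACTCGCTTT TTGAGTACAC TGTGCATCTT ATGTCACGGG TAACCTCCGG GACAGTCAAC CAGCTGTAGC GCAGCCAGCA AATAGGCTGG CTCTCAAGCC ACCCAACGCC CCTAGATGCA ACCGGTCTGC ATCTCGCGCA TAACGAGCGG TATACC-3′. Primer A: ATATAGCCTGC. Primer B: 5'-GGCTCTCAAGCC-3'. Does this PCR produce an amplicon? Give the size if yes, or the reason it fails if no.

No product — both primers anneal to the same strand and extend in the same direction.

Primer A (ATATAGCCTGC) matches the top strand at positions 5–15 (3' end points downstream).
Primer B (GGCTCTCAAGCC) also matches the top strand directly, at positions 129–140 — its reverse complement GGCTTGAGAGCC is not present.
Both primers anneal to the bottom strand with 3' ends pointing the same way, so neither can prime synthesis back toward the other.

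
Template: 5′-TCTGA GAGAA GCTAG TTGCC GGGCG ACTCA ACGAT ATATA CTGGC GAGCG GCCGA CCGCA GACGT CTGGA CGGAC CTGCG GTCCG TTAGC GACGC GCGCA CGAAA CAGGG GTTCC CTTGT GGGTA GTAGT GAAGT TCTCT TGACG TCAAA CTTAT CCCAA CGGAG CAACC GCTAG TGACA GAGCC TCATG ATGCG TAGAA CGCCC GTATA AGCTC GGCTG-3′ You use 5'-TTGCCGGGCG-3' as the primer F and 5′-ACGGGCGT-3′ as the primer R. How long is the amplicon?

192 bp

Scanning the template, TTGCCGGGCG occurs at positions 16–25; this primer anneals to the bottom strand there with its 3' end pointing downstream.
The reverse primer's reverse complement is ACGCCCGT, which matches the template at positions 200–207.
Product length = (reverse-primer end) − (forward-primer start) + 1 = 207 − 16 + 1 = 192 bp.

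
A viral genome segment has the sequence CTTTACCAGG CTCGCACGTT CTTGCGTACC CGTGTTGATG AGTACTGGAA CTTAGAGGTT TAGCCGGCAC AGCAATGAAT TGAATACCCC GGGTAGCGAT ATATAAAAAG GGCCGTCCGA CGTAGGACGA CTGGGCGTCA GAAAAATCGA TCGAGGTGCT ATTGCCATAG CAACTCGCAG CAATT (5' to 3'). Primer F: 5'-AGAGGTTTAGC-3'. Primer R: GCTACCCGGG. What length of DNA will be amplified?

Scanning the template, AGAGGTTTAGC occurs at positions 54–64; this primer anneals to the bottom strand there with its 3' end pointing downstream.
The reverse primer's reverse complement is CCCGGGTAGC, which matches the template at positions 88–97.
The product runs from position 54 to position 97, so its length is 97 − 54 + 1 = 44 bp.

44 bp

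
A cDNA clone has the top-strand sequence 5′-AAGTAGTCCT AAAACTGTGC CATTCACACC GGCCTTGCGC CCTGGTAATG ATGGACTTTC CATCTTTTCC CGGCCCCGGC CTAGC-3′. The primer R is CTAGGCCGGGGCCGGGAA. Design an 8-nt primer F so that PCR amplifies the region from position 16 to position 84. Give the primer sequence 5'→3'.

The reverse primer's reverse complement TTCCCGGCCCCGGCCTAG matches the template at positions 67–84; the product starts at position 16.
The forward primer is identical to the top strand over positions 16–23: TGTGCCAT.

5'-TGTGCCAT-3'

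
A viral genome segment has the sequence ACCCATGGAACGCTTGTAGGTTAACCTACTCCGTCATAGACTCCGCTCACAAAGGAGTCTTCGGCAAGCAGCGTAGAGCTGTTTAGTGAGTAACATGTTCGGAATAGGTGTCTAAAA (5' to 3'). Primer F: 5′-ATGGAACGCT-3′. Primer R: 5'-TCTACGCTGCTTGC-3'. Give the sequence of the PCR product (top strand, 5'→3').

5'-ATGGAACGCTTGTAGGTTAACCTACTCCGTCATAGACTCCGCTCACAAAGGAGTCTTCGGCAAGCAGCGTAGA-3'

Scanning the template, ATGGAACGCT occurs at positions 5–14; this primer anneals to the bottom strand there with its 3' end pointing downstream.
Taking the reverse complement of TCTACGCTGCTTGC gives GCAAGCAGCGTAGA, found at positions 64–77 on the template; the primer anneals here to the top strand with its 3' end pointing upstream.
The product is the template from position 5 through 77 (73 bp).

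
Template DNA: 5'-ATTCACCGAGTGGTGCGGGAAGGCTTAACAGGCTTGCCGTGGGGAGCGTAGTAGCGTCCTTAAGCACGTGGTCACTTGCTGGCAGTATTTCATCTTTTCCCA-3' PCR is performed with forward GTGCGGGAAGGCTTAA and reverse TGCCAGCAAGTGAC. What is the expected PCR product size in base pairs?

72 bp

Scanning the template, GTGCGGGAAGGCTTAA occurs at positions 13–28; this primer anneals to the bottom strand there with its 3' end pointing downstream.
Taking the reverse complement of TGCCAGCAAGTGAC gives GTCACTTGCTGGCA, found at positions 71–84 on the template; the primer anneals here to the top strand with its 3' end pointing upstream.
Product length = (reverse-primer end) − (forward-primer start) + 1 = 84 − 13 + 1 = 72 bp.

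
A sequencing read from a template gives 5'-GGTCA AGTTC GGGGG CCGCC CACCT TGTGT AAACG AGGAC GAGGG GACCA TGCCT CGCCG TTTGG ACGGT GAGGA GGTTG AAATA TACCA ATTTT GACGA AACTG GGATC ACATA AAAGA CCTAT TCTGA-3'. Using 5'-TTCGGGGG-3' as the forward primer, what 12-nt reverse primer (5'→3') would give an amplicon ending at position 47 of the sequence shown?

The forward primer binds at positions 8–15; the product's 3' end on the top strand is position 47.
The reverse primer anneals to the top strand over positions 36–47, i.e. to AGGACGAGGGGA.
Its sequence written 5'→3' is the reverse complement: TCCCCTCGTCCT.

5'-TCCCCTCGTCCT-3'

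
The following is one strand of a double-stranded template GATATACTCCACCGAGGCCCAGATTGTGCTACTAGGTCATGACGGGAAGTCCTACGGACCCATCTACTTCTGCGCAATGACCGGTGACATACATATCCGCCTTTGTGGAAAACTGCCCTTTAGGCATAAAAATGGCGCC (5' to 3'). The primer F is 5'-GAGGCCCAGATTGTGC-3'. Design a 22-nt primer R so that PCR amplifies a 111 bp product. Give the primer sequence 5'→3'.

The forward primer binds at positions 14–29, so a 111 bp product ends at position 14 + 111 − 1 = 124.
The reverse primer anneals to the top strand over positions 103–124, i.e. to TTGTGGAAAACTGCCCTTTAGG.
Its sequence written 5'→3' is the reverse complement: CCTAAAGGGCAGTTTTCCACAA.

5'-CCTAAAGGGCAGTTTTCCACAA-3'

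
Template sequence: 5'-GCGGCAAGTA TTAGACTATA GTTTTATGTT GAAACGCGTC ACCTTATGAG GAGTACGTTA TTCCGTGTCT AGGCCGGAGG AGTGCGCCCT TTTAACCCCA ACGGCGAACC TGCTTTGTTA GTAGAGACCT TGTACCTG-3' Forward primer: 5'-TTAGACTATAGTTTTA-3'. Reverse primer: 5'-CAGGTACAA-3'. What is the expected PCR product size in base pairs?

The forward primer matches the template at positions 11–26.
Taking the reverse complement of CAGGTACAA gives TTGTACCTG, found at positions 130–138 on the template; the primer anneals here to the top strand with its 3' end pointing upstream.
Amplicon spans positions 11–138: 128 bp.

128 bp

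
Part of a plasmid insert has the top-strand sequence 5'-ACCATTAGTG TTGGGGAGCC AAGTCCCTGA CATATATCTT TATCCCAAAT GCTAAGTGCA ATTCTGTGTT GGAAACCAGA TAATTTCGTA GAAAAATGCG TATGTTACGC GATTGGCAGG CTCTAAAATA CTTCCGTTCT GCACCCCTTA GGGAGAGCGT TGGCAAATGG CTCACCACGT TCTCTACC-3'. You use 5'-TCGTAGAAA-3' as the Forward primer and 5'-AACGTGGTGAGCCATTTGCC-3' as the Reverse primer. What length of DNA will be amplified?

96 bp

Scanning the template, TCGTAGAAA occurs at positions 86–94; this primer anneals to the bottom strand there with its 3' end pointing downstream.
The reverse primer's reverse complement is GGCAAATGGCTCACCACGTT, which matches the template at positions 162–181.
Amplicon spans positions 86–181: 96 bp.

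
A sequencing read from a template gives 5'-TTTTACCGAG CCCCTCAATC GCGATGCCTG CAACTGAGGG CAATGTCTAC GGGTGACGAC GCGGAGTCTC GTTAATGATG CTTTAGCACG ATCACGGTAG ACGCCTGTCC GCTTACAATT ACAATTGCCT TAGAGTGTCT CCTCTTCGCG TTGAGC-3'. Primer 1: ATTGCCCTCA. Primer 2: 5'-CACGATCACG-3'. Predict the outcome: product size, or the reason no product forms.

No product — the primers' 3' ends point away from each other.

Primer 1 (ATTGCCCTCA) has reverse complement TGAGGGCAAT, which matches the top strand at positions 35–44; primer 1 anneals to the top strand there with its 3' end pointing upstream toward position 35.
Primer 2 (CACGATCACG) matches the top strand directly at positions 87–96; it anneals to the bottom strand with its 3' end pointing downstream toward position 96.
The 3' ends diverge (primer 1 extends toward position 1, primer 2 toward position 156), so the primers never converge on a shared product.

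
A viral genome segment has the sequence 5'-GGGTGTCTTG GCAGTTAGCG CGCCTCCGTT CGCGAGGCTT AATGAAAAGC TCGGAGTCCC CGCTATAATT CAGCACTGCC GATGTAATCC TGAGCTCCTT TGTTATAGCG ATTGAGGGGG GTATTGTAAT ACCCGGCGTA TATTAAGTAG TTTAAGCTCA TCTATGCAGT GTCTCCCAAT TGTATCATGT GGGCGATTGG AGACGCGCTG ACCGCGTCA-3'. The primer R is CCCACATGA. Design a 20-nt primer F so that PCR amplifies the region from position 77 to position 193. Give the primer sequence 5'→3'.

The reverse primer's reverse complement TCATGTGGG matches the template at positions 185–193; the product starts at position 77.
The forward primer is identical to the top strand over positions 77–96: TGCCGATGTAATCCTGAGCT.

5'-TGCCGATGTAATCCTGAGCT-3'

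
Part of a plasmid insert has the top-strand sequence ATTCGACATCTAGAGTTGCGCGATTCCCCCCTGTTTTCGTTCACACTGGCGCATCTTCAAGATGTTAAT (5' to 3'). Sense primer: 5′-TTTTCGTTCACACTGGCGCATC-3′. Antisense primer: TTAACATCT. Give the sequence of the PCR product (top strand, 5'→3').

5'-TTTTCGTTCACACTGGCGCATCTTCAAGATGTTAA-3'

Forward primer TTTTCGTTCACACTGGCGCATC is found on the top strand at positions 34–55.
Reverse complement of the reverse primer: AGATGTTAA. This occurs on the top strand at positions 60–68.
The product is the template from position 34 through 68 (35 bp).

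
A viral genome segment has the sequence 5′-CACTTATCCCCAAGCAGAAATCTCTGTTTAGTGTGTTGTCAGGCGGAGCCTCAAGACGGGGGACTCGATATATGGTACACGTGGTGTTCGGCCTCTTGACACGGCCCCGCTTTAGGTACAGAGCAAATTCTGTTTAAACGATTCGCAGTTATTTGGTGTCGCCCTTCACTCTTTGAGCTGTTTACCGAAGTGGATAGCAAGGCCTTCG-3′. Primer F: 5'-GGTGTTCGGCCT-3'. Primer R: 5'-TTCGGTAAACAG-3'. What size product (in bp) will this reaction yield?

107 bp

The forward primer matches the template at positions 83–94.
The reverse primer's reverse complement is CTGTTTACCGAA, which matches the template at positions 178–189.
Product length = (reverse-primer end) − (forward-primer start) + 1 = 189 − 83 + 1 = 107 bp.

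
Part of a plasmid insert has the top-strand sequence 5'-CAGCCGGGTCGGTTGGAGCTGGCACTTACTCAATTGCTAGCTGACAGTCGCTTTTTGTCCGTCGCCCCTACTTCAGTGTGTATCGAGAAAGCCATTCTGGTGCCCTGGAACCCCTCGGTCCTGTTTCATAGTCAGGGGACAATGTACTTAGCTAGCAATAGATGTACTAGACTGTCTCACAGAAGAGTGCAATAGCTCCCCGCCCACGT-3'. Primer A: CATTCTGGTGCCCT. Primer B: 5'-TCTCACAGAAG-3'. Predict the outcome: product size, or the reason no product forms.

No product — both primers anneal to the same strand and extend in the same direction.

Primer A (CATTCTGGTGCCCT) matches the top strand at positions 93–106 (3' end points downstream).
Primer B (TCTCACAGAAG) also matches the top strand directly, at positions 175–185 — its reverse complement CTTCTGTGAGA is not present.
Both primers anneal to the bottom strand with 3' ends pointing the same way, so neither can prime synthesis back toward the other.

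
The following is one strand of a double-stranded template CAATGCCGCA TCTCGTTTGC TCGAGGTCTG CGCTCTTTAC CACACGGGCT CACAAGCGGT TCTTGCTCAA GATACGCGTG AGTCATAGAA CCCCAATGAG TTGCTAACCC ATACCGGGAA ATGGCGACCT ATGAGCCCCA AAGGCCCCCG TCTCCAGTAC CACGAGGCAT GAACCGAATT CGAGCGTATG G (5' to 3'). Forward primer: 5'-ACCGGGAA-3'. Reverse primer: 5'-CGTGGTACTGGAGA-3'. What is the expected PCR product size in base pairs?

Forward primer ACCGGGAA is found on the top strand at positions 113–120.
The reverse primer's reverse complement is TCTCCAGTACCACG, which matches the template at positions 151–164.
Product length = (reverse-primer end) − (forward-primer start) + 1 = 164 − 113 + 1 = 52 bp.

52 bp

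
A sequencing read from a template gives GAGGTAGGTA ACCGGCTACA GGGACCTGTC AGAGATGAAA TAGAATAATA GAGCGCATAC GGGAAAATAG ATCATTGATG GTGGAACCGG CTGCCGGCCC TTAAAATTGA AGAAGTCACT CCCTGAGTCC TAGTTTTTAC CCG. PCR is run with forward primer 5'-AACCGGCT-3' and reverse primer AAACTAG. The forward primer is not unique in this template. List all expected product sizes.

The forward primer AACCGGCT matches the top strand at positions 10–17, 85–92.
The reverse primer's reverse complement is CTAGTTT, matching at positions 130–136.
Each forward site pairs with the reverse site to give a product ending at position 136: sizes 127, 52 bp.

127 bp, 52 bp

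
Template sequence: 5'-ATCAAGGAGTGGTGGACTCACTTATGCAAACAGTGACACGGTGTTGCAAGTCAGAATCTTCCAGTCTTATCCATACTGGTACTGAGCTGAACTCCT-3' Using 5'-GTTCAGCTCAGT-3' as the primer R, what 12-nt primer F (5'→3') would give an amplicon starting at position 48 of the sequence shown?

5'-AAGTCAGAATCT-3'

The reverse primer's reverse complement ACTGAGCTGAAC matches the template at positions 81–92; the product starts at position 48.
The forward primer is identical to the top strand over positions 48–59: AAGTCAGAATCT.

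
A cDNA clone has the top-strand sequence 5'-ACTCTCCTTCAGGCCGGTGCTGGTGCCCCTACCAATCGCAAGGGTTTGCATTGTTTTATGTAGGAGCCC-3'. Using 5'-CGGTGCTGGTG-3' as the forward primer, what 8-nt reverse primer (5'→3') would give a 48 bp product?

5'-TACATAAA-3'

The forward primer binds at positions 15–25, so a 48 bp product ends at position 15 + 48 − 1 = 62.
The reverse primer anneals to the top strand over positions 55–62, i.e. to TTTATGTA.
Its sequence written 5'→3' is the reverse complement: TACATAAA.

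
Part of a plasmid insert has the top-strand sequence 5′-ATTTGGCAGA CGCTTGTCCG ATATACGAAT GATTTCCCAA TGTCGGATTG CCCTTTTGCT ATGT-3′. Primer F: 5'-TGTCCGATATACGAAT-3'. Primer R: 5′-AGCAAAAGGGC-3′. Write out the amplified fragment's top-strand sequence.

Scanning the template, TGTCCGATATACGAAT occurs at positions 15–30; this primer anneals to the bottom strand there with its 3' end pointing downstream.
The reverse primer's reverse complement is GCCCTTTTGCT, which matches the template at positions 50–60.
The product is the template from position 15 through 60 (46 bp).

5'-TGTCCGATATACGAATGATTTCCCAATGTCGGATTGCCCTTTTGCT-3'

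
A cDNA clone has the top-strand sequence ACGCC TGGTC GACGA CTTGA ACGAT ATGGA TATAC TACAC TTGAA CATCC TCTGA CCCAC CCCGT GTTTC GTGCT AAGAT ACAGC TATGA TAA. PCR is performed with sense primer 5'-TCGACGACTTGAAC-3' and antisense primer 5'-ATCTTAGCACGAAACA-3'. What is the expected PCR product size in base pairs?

Scanning the template, TCGACGACTTGAAC occurs at positions 9–22; this primer anneals to the bottom strand there with its 3' end pointing downstream.
The reverse primer's reverse complement is TGTTTCGTGCTAAGAT, which matches the template at positions 65–80.
Amplicon spans positions 9–80: 72 bp.

72 bp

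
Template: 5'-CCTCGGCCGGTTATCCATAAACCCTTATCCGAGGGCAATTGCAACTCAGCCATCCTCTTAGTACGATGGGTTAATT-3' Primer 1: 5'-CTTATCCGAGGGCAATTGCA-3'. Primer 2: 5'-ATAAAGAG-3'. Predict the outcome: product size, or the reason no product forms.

Primer 2 (ATAAAGAG) does not match the top strand, and its reverse complement CTCTTTAT does not match either.
With no annealing site for primer 2, no amplification occurs.

No product — primer 2 has no binding site in the template.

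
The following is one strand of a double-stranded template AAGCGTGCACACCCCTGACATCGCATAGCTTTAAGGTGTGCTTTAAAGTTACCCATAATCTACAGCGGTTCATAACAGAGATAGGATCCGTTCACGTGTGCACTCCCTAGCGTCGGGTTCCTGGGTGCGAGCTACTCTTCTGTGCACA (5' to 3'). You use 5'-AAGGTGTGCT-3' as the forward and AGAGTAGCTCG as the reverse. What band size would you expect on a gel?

106 bp

The forward primer matches the template at positions 33–42.
The reverse primer's reverse complement is CGAGCTACTCT, which matches the template at positions 128–138.
Amplicon spans positions 33–138: 106 bp.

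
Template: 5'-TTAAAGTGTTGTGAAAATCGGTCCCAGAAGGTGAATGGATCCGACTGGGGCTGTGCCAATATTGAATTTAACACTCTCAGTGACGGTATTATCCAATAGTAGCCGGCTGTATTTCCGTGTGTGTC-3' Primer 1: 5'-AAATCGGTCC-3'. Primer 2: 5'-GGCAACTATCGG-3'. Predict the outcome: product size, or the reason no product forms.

No product — primer 2 has no binding site in the template.

Primer 2 (GGCAACTATCGG) does not match the top strand, and its reverse complement CCGATAGTTGCC does not match either.
With no annealing site for primer 2, no amplification occurs.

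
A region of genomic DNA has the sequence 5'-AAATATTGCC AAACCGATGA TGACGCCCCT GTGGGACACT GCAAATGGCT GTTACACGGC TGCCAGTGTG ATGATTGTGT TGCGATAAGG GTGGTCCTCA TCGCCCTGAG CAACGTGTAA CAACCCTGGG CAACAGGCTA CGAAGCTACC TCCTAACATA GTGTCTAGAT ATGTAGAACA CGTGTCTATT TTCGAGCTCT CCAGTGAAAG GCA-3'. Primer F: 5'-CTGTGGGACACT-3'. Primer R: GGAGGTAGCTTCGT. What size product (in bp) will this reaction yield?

Scanning the template, CTGTGGGACACT occurs at positions 29–40; this primer anneals to the bottom strand there with its 3' end pointing downstream.
Taking the reverse complement of GGAGGTAGCTTCGT gives ACGAAGCTACCTCC, found at positions 140–153 on the template; the primer anneals here to the top strand with its 3' end pointing upstream.
The product runs from position 29 to position 153, so its length is 153 − 29 + 1 = 125 bp.

125 bp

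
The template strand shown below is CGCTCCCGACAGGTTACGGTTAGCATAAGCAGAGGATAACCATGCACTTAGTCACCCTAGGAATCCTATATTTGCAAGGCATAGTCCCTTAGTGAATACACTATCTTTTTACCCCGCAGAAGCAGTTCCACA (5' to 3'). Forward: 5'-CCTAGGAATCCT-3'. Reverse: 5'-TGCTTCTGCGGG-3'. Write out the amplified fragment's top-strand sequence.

The forward primer matches the template at positions 56–67.
Taking the reverse complement of TGCTTCTGCGGG gives CCCGCAGAAGCA, found at positions 113–124 on the template; the primer anneals here to the top strand with its 3' end pointing upstream.
The product is the template from position 56 through 124 (69 bp).

5'-CCTAGGAATCCTATATTTGCAAGGCATAGTCCCTTAGTGAATACACTATCTTTTTACCCCGCAGAAGCA-3'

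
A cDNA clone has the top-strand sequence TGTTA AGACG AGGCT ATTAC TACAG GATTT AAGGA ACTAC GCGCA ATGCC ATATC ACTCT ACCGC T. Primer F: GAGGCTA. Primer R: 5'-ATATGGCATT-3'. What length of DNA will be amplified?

The forward primer matches the template at positions 10–16.
The reverse primer's reverse complement is AATGCCATAT, which matches the template at positions 45–54.
Product length = (reverse-primer end) − (forward-primer start) + 1 = 54 − 10 + 1 = 45 bp.

45 bp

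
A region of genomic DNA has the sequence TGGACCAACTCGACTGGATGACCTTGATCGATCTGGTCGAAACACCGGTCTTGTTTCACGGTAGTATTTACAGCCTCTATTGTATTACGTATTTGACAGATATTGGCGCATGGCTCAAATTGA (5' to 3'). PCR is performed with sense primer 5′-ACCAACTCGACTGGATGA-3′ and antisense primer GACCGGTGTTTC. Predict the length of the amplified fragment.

47 bp

Forward primer ACCAACTCGACTGGATGA is found on the top strand at positions 4–21.
The reverse primer's reverse complement is GAAACACCGGTC, which matches the template at positions 39–50.
Amplicon spans positions 4–50: 47 bp.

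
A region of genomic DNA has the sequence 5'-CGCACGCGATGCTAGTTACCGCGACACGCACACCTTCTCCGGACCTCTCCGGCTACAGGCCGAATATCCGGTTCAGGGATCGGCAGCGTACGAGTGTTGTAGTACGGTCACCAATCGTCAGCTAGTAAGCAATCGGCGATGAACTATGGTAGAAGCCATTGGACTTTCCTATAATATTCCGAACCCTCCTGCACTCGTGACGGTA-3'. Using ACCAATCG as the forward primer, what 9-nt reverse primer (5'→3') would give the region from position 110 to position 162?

The product's 3' end on the top strand is position 162.
The reverse primer anneals to the top strand over positions 154–162, i.e. to AGCCATTGG.
Its sequence written 5'→3' is the reverse complement: CCAATGGCT.

5'-CCAATGGCT-3'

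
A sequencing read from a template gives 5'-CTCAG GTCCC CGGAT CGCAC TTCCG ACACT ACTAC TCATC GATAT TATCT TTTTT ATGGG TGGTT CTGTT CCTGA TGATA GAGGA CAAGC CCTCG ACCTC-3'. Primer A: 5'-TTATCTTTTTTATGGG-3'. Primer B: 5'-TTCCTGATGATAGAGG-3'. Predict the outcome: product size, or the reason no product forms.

No product — both primers anneal to the same strand and extend in the same direction.

Primer A (TTATCTTTTTTATGGG) matches the top strand at positions 45–60 (3' end points downstream).
Primer B (TTCCTGATGATAGAGG) also matches the top strand directly, at positions 69–84 — its reverse complement CCTCTATCATCAGGAA is not present.
Both primers anneal to the bottom strand with 3' ends pointing the same way, so neither can prime synthesis back toward the other.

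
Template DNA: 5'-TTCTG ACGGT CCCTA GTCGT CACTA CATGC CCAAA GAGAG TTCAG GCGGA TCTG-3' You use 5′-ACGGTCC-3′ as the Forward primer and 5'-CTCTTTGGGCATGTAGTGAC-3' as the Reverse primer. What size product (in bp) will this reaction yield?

Scanning the template, ACGGTCC occurs at positions 6–12; this primer anneals to the bottom strand there with its 3' end pointing downstream.
Reverse complement of the reverse primer: GTCACTACATGCCCAAAGAG. This occurs on the top strand at positions 19–38.
Amplicon spans positions 6–38: 33 bp.

33 bp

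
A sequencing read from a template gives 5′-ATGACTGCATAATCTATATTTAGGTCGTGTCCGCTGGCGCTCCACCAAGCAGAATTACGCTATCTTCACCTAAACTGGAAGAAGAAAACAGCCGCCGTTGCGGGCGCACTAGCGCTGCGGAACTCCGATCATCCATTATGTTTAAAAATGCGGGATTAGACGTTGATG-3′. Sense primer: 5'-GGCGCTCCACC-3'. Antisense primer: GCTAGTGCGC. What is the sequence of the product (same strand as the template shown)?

Scanning the template, GGCGCTCCACC occurs at positions 36–46; this primer anneals to the bottom strand there with its 3' end pointing downstream.
The reverse primer's reverse complement is GCGCACTAGC, which matches the template at positions 104–113.
The product is the template from position 36 through 113 (78 bp).

5'-GGCGCTCCACCAAGCAGAATTACGCTATCTTCACCTAAACTGGAAGAAGAAAACAGCCGCCGTTGCGGGCGCACTAGC-3'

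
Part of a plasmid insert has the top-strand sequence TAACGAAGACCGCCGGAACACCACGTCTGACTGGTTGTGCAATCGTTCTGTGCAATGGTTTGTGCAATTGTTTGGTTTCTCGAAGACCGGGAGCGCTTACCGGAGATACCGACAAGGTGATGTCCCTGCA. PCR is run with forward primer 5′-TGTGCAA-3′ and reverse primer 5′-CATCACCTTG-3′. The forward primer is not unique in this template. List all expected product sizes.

The forward primer TGTGCAA matches the top strand at positions 36–42, 49–55, 61–67.
The reverse primer's reverse complement is CAAGGTGATG, matching at positions 113–122.
Each forward site pairs with the reverse site to give a product ending at position 122: sizes 87, 74, 62 bp.

87 bp, 74 bp, 62 bp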